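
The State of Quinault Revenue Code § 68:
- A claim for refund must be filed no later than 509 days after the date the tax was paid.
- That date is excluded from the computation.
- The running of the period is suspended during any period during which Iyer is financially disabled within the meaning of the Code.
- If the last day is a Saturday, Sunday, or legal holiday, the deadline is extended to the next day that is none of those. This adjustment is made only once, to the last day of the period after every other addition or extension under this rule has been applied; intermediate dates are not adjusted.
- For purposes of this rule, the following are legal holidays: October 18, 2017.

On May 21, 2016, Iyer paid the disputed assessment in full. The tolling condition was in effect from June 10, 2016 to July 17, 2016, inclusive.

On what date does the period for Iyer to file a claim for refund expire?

509 days after May 21, 2016 is October 12, 2017.
From June 10, 2016 through July 17, 2016 inclusive is 38 days; tolling adds 38 days: October 12, 2017 + 38 days = November 19, 2017.
November 19, 2017 is Sunday. The next qualifying day is November 20, 2017.

November 20, 2017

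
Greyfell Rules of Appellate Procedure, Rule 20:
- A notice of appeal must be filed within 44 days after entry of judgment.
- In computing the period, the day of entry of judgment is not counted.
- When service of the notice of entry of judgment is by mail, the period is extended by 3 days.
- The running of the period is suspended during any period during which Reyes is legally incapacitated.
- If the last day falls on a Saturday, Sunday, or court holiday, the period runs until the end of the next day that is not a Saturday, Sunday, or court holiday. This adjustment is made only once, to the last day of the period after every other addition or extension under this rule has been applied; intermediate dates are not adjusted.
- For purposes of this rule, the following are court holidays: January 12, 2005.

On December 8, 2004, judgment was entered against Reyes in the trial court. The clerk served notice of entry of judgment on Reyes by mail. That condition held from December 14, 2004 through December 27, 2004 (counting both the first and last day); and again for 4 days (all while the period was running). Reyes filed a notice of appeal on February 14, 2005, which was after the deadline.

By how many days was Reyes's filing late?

44 days after December 8, 2004 is January 21, 2005.
Service was by mail, adding 3 days: January 21, 2005 + 3 days = January 24, 2005.
From December 14, 2004 through December 27, 2004 inclusive is 14 days; tolling adds 14 days: January 24, 2005 + 14 days = February 7, 2005.
Tolling adds 4 days: February 7, 2005 + 4 days = February 11, 2005.
February 11, 2005 is a Friday and not a court holiday, so no extension applies.
The deadline is February 11, 2005; from February 11, 2005 to February 14, 2005 is 3 days.

3 days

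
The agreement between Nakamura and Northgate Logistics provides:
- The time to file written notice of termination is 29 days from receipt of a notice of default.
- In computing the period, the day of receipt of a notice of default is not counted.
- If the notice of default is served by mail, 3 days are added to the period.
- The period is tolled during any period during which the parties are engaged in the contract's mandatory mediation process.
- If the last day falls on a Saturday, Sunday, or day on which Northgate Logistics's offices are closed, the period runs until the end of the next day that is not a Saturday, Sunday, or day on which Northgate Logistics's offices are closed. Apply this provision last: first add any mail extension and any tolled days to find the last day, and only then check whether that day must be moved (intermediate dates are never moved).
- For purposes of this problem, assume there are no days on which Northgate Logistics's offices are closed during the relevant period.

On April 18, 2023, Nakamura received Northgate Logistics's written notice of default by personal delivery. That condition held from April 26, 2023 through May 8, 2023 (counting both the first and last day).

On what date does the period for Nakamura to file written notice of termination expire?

May 30, 2023

29 days after April 18, 2023 is May 17, 2023.
Service was not by mail, so no mail extension applies.
From April 26, 2023 through May 8, 2023 inclusive is 13 days; tolling adds 13 days: May 17, 2023 + 13 days = May 30, 2023.
May 30, 2023 is a Tuesday and not a day on which Northgate Logistics's offices are closed, so no extension applies.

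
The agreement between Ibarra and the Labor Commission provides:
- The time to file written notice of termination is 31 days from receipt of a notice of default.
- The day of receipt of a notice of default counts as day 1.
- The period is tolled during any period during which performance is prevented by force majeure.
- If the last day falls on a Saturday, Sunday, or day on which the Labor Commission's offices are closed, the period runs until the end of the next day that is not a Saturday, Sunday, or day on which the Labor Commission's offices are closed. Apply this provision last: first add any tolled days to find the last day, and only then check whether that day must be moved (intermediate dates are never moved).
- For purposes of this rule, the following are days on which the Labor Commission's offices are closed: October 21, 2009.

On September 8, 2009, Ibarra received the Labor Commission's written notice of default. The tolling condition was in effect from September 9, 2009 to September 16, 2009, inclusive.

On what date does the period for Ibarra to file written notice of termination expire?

October 16, 2009

Counting September 8, 2009 as day 1, day 31 is October 8, 2009.
From September 9, 2009 through September 16, 2009 inclusive is 8 days; tolling adds 8 days: October 8, 2009 + 8 days = October 16, 2009.
October 16, 2009 is a Friday and not a day on which the Labor Commission's offices are closed, so no extension applies.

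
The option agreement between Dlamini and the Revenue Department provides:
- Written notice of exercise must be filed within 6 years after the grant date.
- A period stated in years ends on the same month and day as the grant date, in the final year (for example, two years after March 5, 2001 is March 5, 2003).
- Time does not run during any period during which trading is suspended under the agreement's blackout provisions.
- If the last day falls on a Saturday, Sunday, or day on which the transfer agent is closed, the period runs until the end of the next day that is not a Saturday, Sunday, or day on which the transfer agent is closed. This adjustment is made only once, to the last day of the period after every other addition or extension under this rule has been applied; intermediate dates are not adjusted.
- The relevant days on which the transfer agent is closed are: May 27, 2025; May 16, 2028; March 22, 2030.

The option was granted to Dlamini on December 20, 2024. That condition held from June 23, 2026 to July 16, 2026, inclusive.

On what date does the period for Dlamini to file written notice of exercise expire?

January 13, 2031

6 years after December 20, 2024 is December 20, 2030.
From June 23, 2026 through July 16, 2026 inclusive is 24 days; tolling adds 24 days: December 20, 2030 + 24 days = January 13, 2031.
January 13, 2031 is a Monday and not a day on which the transfer agent is closed, so no extension applies.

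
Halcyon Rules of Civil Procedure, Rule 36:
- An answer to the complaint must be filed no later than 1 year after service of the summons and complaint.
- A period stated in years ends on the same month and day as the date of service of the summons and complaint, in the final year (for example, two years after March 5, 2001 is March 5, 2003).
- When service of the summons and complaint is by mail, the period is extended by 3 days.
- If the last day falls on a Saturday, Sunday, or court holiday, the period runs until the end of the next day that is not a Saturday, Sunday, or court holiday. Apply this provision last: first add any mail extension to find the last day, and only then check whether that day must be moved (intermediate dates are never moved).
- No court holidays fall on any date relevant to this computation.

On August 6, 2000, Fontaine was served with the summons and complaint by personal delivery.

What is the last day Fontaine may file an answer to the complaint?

1 year after August 6, 2000 is August 6, 2001.
Service was not by mail, so no mail extension applies.
August 6, 2001 is a Monday and not a court holiday, so no extension applies.

August 6, 2001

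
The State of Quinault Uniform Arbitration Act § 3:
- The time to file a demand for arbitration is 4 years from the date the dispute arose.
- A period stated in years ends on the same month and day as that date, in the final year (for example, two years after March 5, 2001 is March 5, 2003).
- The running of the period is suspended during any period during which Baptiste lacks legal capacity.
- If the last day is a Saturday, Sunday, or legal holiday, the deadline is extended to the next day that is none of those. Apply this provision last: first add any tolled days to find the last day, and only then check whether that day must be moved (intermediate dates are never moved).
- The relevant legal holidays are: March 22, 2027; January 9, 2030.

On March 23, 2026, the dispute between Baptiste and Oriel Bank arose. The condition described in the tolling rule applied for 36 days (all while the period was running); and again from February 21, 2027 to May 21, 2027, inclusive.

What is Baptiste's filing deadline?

July 29, 2030

4 years after March 23, 2026 is March 23, 2030.
Tolling adds 36 days: March 23, 2030 + 36 days = April 28, 2030.
From February 21, 2027 through May 21, 2027 inclusive is 90 days; tolling adds 90 days: April 28, 2030 + 90 days = July 27, 2030.
July 27, 2030 is Saturday; July 28, 2030 is Sunday. The next qualifying day is July 29, 2030.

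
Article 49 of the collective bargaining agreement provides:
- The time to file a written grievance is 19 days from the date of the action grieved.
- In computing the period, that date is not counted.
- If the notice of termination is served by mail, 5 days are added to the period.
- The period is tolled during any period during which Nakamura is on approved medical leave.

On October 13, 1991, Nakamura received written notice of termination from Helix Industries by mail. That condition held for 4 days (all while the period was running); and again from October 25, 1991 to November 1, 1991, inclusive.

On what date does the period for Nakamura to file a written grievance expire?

19 days after October 13, 1991 is November 1, 1991.
Service was by mail, adding 5 days: November 1, 1991 + 5 days = November 6, 1991.
Tolling adds 4 days: November 6, 1991 + 4 days = November 10, 1991.
From October 25, 1991 through November 1, 1991 inclusive is 8 days; tolling adds 8 days: November 10, 1991 + 8 days = November 18, 1991.

November 18, 1991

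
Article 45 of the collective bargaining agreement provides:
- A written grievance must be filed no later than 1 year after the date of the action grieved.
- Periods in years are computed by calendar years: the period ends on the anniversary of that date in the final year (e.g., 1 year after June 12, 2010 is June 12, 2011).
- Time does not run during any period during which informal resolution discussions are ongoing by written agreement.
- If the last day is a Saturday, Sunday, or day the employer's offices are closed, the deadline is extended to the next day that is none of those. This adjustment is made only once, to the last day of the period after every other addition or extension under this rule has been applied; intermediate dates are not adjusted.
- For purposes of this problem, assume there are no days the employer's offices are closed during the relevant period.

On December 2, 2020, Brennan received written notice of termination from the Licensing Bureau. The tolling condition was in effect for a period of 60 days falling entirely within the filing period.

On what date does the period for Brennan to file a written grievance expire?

1 year after December 2, 2020 is December 2, 2021.
Tolling adds 60 days: December 2, 2021 + 60 days = January 31, 2022.
January 31, 2022 is a Monday and not a day the employer's offices are closed, so no extension applies.

January 31, 2022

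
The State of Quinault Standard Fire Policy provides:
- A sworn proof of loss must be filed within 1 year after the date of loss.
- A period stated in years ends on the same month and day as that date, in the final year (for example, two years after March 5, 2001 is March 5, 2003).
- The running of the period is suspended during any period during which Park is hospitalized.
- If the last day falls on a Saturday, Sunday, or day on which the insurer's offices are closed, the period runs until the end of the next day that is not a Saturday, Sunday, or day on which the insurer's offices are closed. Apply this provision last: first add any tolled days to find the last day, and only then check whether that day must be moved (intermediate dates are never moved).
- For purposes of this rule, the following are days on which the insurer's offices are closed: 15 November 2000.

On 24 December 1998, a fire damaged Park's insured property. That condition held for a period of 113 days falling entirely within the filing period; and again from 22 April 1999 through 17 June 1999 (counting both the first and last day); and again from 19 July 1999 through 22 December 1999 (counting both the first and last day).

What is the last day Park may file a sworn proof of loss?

November 16, 2000

1 year after 24 December 1998 is December 24, 1999.
Tolling adds 113 days: December 24, 1999 + 113 days = April 15, 2000.
From April 22, 1999 through June 17, 1999 inclusive is 57 days; tolling adds 57 days: April 15, 2000 + 57 days = June 11, 2000.
From July 19, 1999 through December 22, 1999 inclusive is 157 days; tolling adds 157 days: June 11, 2000 + 157 days = November 15, 2000.
November 15, 2000 is a listed holiday. The next qualifying day is November 16, 2000.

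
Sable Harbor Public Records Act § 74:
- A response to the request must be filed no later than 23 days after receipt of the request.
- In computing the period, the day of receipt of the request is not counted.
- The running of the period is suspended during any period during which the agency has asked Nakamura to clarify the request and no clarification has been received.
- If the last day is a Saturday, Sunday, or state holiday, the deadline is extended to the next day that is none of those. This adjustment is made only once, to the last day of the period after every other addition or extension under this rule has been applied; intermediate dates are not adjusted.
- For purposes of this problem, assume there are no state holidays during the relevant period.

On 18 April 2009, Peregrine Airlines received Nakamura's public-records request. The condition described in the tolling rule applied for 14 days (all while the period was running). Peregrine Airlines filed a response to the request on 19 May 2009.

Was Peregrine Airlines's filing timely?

Yes

23 days after 18 April 2009 is May 11, 2009.
Tolling adds 14 days: May 11, 2009 + 14 days = May 25, 2009.
May 25, 2009 is a Monday and not a state holiday, so no extension applies.
The deadline is May 25, 2009; the filing on May 19, 2009 is on or before that date.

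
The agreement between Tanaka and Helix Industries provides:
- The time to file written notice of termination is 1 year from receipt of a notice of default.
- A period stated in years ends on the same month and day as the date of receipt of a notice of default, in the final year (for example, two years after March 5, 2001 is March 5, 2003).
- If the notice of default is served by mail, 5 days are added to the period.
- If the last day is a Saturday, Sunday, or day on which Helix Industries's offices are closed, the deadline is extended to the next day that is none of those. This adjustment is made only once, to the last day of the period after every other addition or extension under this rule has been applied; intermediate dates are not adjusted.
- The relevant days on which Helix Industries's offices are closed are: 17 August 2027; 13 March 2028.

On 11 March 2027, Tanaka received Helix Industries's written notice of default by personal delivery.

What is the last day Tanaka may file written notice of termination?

March 14, 2028

1 year after 11 March 2027 is March 11, 2028.
Service was not by mail, so no mail extension applies.
March 11, 2028 is Saturday; March 12, 2028 is Sunday; March 13, 2028 is a listed holiday. The next qualifying day is March 14, 2028.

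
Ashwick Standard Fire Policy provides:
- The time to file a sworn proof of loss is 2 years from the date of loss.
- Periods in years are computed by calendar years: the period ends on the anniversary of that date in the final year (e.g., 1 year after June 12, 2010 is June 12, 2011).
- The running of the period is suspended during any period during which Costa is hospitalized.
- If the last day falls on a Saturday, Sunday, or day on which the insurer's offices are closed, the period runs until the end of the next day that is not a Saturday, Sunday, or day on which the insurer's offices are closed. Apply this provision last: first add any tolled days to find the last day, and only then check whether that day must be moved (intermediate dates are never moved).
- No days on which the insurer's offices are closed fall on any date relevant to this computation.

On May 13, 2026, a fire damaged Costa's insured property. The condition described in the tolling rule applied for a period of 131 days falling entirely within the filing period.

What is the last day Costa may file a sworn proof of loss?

September 21, 2028

2 years after May 13, 2026 is May 13, 2028.
Tolling adds 131 days: May 13, 2028 + 131 days = September 21, 2028.
September 21, 2028 is a Thursday and not a day on which the insurer's offices are closed, so no extension applies.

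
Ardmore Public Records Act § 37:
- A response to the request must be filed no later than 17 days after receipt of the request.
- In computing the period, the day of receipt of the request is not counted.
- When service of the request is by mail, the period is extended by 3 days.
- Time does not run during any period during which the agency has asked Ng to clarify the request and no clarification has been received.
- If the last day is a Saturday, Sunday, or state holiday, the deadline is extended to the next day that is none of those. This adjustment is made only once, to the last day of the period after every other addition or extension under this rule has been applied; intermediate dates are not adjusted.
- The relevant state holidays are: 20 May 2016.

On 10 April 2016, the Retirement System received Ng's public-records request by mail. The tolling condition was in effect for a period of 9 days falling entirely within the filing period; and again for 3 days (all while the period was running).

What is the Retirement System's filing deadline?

May 12, 2016

17 days after 10 April 2016 is April 27, 2016.
Service was by mail, adding 3 days: April 27, 2016 + 3 days = April 30, 2016.
Tolling adds 9 days: April 30, 2016 + 9 days = May 9, 2016.
Tolling adds 3 days: May 9, 2016 + 3 days = May 12, 2016.
May 12, 2016 is a Thursday and not a state holiday, so no extension applies.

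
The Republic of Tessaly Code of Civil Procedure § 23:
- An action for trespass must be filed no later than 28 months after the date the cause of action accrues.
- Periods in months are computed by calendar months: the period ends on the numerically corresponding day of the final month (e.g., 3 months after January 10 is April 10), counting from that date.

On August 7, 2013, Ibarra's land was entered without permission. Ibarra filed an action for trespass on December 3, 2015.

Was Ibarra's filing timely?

28 months after August 7, 2013 is December 7, 2015.
The deadline is December 7, 2015; the filing on December 3, 2015 is on or before that date.

Yes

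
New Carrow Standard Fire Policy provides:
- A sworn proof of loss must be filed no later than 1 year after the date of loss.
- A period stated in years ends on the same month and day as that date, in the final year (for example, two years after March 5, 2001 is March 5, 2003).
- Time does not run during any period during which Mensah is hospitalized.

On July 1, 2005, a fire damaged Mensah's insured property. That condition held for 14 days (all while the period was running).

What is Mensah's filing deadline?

1 year after July 1, 2005 is July 1, 2006.
Tolling adds 14 days: July 1, 2006 + 14 days = July 15, 2006.

July 15, 2006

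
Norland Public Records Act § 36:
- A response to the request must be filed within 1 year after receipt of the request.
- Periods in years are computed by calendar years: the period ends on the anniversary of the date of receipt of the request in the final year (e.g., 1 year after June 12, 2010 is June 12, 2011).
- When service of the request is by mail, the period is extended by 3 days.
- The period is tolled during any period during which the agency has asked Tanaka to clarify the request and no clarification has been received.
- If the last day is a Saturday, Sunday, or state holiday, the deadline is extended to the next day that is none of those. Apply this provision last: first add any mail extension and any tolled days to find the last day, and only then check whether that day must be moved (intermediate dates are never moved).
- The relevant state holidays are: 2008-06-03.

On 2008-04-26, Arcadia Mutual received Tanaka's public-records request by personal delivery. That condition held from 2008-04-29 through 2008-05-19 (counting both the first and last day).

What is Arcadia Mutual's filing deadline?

1 year after 2008-04-26 is April 26, 2009.
Service was not by mail, so no mail extension applies.
From April 29, 2008 through May 19, 2008 inclusive is 21 days; tolling adds 21 days: April 26, 2009 + 21 days = May 17, 2009.
May 17, 2009 is Sunday. The next qualifying day is May 18, 2009.

May 18, 2009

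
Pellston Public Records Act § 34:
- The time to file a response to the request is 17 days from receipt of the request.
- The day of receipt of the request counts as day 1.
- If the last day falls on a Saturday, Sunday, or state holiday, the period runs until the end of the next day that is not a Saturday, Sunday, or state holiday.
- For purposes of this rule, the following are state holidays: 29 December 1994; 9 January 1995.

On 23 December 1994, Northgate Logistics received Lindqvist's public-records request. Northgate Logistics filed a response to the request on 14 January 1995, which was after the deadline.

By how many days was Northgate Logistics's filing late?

4 days

Counting 23 December 1994 as day 1, day 17 is January 8, 1995.
January 8, 1995 is Sunday; January 9, 1995 is a listed holiday. The next qualifying day is January 10, 1995.
The deadline is January 10, 1995; from January 10, 1995 to January 14, 1995 is 4 days.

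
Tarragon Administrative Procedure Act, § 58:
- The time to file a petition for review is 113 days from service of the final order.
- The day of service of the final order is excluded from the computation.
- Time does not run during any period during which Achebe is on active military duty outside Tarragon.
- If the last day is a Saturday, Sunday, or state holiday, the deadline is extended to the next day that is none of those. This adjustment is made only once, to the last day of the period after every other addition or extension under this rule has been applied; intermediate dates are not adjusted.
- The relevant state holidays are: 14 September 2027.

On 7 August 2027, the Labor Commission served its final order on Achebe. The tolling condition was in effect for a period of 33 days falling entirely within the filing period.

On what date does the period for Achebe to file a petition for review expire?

December 31, 2027

113 days after 7 August 2027 is November 28, 2027.
Tolling adds 33 days: November 28, 2027 + 33 days = December 31, 2027.
December 31, 2027 is a Friday and not a state holiday, so no extension applies.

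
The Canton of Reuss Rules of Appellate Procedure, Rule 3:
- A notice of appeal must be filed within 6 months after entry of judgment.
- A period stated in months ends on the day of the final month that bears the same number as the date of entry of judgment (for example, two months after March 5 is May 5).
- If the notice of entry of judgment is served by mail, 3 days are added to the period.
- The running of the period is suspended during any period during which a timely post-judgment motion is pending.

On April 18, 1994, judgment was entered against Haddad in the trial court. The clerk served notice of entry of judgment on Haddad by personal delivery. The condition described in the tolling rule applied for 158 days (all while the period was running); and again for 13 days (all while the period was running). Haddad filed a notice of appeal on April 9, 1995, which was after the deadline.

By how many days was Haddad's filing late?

6 months after April 18, 1994 is October 18, 1994.
Service was not by mail, so no mail extension applies.
Tolling adds 158 days: October 18, 1994 + 158 days = March 25, 1995.
Tolling adds 13 days: March 25, 1995 + 13 days = April 7, 1995.
The deadline is April 7, 1995; from April 7, 1995 to April 9, 1995 is 2 days.

2 days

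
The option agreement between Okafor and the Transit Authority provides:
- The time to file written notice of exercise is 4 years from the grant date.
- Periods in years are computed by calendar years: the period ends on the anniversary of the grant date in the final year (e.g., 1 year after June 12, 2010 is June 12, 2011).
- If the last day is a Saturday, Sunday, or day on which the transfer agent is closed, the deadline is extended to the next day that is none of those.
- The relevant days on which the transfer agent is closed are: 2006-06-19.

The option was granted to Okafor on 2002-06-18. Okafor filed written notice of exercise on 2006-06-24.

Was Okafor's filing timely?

No

4 years after 2002-06-18 is June 18, 2006.
June 18, 2006 is Sunday; June 19, 2006 is a listed holiday. The next qualifying day is June 20, 2006.
The deadline is June 20, 2006; the filing on June 24, 2006 is after that date.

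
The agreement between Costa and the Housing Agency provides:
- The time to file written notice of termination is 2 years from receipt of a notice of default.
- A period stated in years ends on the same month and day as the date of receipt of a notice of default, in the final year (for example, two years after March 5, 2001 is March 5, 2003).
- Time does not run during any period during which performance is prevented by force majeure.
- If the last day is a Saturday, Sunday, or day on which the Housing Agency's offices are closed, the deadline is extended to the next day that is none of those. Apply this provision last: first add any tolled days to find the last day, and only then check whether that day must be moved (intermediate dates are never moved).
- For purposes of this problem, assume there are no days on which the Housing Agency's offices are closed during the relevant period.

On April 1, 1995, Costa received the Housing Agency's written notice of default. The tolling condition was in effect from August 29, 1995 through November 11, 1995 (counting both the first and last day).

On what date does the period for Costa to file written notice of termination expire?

2 years after April 1, 1995 is April 1, 1997.
From August 29, 1995 through November 11, 1995 inclusive is 75 days; tolling adds 75 days: April 1, 1997 + 75 days = June 15, 1997.
June 15, 1997 is Sunday. The next qualifying day is June 16, 1997.

June 16, 1997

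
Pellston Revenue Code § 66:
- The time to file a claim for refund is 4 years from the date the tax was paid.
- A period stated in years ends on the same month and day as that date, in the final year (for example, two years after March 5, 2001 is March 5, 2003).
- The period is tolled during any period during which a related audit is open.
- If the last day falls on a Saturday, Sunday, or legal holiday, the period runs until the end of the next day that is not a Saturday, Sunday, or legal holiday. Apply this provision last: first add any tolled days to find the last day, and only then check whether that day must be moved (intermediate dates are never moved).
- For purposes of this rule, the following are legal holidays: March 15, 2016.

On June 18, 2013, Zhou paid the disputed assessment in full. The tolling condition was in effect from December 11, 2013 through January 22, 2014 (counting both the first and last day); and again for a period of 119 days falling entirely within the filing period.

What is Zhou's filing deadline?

November 27, 2017

4 years after June 18, 2013 is June 18, 2017.
From December 11, 2013 through January 22, 2014 inclusive is 43 days; tolling adds 43 days: June 18, 2017 + 43 days = July 31, 2017.
Tolling adds 119 days: July 31, 2017 + 119 days = November 27, 2017.
November 27, 2017 is a Monday and not a legal holiday, so no extension applies.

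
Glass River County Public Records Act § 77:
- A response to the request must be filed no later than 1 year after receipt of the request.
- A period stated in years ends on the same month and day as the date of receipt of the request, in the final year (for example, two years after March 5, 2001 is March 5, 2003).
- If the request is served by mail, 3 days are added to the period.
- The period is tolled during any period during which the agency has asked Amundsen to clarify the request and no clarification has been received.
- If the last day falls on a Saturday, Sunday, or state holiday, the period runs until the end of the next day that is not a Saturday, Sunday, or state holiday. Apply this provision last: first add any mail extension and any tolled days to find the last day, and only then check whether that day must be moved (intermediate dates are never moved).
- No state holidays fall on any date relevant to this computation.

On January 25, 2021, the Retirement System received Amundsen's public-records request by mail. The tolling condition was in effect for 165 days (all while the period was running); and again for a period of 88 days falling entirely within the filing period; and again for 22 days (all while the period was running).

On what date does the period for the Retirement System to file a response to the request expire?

1 year after January 25, 2021 is January 25, 2022.
Service was by mail, adding 3 days: January 25, 2022 + 3 days = January 28, 2022.
Tolling adds 165 days: January 28, 2022 + 165 days = July 12, 2022.
Tolling adds 88 days: July 12, 2022 + 88 days = October 8, 2022.
Tolling adds 22 days: October 8, 2022 + 22 days = October 30, 2022.
October 30, 2022 is Sunday. The next qualifying day is October 31, 2022.

October 31, 2022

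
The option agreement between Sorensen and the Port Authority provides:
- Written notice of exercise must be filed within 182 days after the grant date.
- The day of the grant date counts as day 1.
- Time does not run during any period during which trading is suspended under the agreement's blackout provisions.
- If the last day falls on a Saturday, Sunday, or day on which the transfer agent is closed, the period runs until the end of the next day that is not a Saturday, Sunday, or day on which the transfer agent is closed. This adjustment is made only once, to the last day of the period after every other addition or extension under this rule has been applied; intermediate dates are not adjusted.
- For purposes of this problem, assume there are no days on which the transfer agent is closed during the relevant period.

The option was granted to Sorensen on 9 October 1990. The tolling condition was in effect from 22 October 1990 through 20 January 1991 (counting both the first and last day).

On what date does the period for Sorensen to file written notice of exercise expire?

July 8, 1991

Counting 9 October 1990 as day 1, day 182 is April 8, 1991.
From October 22, 1990 through January 20, 1991 inclusive is 91 days; tolling adds 91 days: April 8, 1991 + 91 days = July 8, 1991.
July 8, 1991 is a Monday and not a day on which the transfer agent is closed, so no extension applies.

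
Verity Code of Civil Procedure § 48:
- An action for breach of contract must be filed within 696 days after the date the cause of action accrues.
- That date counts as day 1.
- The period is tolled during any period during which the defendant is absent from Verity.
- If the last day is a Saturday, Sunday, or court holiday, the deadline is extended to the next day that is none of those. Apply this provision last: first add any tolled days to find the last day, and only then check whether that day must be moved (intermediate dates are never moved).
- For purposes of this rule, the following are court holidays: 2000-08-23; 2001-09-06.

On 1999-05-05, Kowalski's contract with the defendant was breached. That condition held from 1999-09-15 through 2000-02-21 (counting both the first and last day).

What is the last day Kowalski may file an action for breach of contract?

September 7, 2001

Counting 1999-05-05 as day 1, day 696 is March 30, 2001.
From September 15, 1999 through February 21, 2000 inclusive is 160 days; tolling adds 160 days: March 30, 2001 + 160 days = September 6, 2001.
September 6, 2001 is a listed holiday. The next qualifying day is September 7, 2001.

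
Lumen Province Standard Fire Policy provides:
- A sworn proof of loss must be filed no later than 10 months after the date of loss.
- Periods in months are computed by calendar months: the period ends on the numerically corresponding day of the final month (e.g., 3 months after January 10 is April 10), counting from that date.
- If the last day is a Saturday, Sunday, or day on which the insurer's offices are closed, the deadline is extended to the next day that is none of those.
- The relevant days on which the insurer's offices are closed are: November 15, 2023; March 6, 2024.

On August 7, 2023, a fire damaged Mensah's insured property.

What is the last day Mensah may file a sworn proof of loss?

10 months after August 7, 2023 is June 7, 2024.
June 7, 2024 is a Friday and not a day on which the insurer's offices are closed, so no extension applies.

June 7, 2024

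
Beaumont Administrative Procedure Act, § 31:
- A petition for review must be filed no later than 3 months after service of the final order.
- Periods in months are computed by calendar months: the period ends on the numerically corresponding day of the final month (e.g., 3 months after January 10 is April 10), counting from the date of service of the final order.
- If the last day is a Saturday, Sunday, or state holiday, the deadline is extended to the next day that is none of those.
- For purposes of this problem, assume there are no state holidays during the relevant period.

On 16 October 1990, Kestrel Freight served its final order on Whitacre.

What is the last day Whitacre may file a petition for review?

January 16, 1991

3 months after 16 October 1990 is January 16, 1991.
January 16, 1991 is a Wednesday and not a state holiday, so no extension applies.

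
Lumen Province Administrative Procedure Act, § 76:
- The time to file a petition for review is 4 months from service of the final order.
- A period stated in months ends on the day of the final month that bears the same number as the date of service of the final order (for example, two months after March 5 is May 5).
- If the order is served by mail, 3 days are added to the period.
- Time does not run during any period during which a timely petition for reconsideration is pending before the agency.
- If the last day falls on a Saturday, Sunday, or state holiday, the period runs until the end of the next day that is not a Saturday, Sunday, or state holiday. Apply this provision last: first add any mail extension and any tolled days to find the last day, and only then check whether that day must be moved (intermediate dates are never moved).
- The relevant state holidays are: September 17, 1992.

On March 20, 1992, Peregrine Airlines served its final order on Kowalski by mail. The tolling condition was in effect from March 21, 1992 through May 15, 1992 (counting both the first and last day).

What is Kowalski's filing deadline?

4 months after March 20, 1992 is July 20, 1992.
Service was by mail, adding 3 days: July 20, 1992 + 3 days = July 23, 1992.
From March 21, 1992 through May 15, 1992 inclusive is 56 days; tolling adds 56 days: July 23, 1992 + 56 days = September 17, 1992.
September 17, 1992 is a listed holiday. The next qualifying day is September 18, 1992.

September 18, 1992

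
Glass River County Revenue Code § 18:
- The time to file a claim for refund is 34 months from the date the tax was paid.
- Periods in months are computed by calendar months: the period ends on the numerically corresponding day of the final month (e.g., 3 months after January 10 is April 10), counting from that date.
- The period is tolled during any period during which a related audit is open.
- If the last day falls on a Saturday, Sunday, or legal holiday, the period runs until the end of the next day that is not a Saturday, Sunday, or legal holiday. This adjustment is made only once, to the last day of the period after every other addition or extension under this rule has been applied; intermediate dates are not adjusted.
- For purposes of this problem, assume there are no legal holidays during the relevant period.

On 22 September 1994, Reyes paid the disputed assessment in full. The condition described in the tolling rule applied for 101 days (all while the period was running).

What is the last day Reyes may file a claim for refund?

October 31, 1997

34 months after 22 September 1994 is July 22, 1997.
Tolling adds 101 days: July 22, 1997 + 101 days = October 31, 1997.
October 31, 1997 is a Friday and not a legal holiday, so no extension applies.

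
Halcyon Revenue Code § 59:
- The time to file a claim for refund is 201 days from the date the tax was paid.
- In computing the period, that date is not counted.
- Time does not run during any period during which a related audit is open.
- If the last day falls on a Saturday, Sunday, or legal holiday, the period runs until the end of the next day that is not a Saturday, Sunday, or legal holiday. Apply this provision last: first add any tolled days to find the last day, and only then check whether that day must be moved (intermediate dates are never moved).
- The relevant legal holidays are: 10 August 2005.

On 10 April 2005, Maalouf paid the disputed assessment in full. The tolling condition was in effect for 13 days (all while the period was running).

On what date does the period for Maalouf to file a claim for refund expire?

November 10, 2005

201 days after 10 April 2005 is October 28, 2005.
Tolling adds 13 days: October 28, 2005 + 13 days = November 10, 2005.
November 10, 2005 is a Thursday and not a legal holiday, so no extension applies.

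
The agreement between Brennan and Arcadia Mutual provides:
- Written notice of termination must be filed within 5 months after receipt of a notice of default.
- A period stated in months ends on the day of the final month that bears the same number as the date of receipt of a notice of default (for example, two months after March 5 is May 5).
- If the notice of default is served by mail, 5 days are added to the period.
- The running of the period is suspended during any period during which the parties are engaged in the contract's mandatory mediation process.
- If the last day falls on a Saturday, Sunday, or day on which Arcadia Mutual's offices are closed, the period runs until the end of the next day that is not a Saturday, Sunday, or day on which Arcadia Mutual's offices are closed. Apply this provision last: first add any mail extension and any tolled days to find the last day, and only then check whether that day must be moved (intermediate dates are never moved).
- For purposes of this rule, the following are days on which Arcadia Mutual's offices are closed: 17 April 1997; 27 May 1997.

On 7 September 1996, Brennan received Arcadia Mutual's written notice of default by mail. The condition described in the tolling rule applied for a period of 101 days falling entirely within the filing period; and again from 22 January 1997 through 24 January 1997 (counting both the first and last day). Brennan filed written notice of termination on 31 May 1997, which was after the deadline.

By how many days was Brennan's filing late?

3 days

5 months after 7 September 1996 is February 7, 1997.
Service was by mail, adding 5 days: February 7, 1997 + 5 days = February 12, 1997.
Tolling adds 101 days: February 12, 1997 + 101 days = May 24, 1997.
From January 22, 1997 through January 24, 1997 inclusive is 3 days; tolling adds 3 days: May 24, 1997 + 3 days = May 27, 1997.
May 27, 1997 is a listed holiday. The next qualifying day is May 28, 1997.
The deadline is May 28, 1997; from May 28, 1997 to May 31, 1997 is 3 days.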